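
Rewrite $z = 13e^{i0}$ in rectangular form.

a = r cos θ = 13 * 1 = 13
b = r sin θ = 13 * 0 = 0
z = 13


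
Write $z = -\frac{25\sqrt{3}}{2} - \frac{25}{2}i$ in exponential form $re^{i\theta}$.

r = |z| = sqrt((-25*sqrt(3)/2)^2 + (-25/2)^2) = sqrt(1875/4 + 625/4) = sqrt(625) = 25
θ = arctan(b/a) = arctan(-12.5/-21.6506) (quadrant-adjusted) = -150° = -5π/6
z = 25e^(-i*5π/6)


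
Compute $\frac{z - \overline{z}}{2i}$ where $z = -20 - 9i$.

z - conjugate(z) = 2bi
(z - conjugate(z))/(2i) = 2bi/(2i) = b = -9


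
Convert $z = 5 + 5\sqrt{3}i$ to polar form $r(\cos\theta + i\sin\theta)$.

r = |z| = sqrt(a^2 + b^2) = sqrt((5)^2 + (5*sqrt(3))^2) = sqrt(25 + 75) = sqrt(100) = 10
θ = arctan(b/a) = arctan(8.6603/5) (quadrant-adjusted) = 60°
z = 10(cos 60° + i sin 60°)


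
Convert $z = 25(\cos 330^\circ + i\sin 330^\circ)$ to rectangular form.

a = r cos θ = 25 * sqrt(3)/2 = 25*sqrt(3)/2
b = r sin θ = 25 * -1/2 = -25/2
z = 25*sqrt(3)/2 - (25/2)i


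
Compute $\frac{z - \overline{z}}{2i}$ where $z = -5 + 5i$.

z - conjugate(z) = 2bi
(z - conjugate(z))/(2i) = 2bi/(2i) = b = 5


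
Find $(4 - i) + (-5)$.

(4 + (-5)) + (-1 + 0)i = -1 - i


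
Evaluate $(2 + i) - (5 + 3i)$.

(2 - 5) + (1 - 3)i = -3 - 2i


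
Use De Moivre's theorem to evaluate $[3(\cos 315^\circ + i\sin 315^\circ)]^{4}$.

By De Moivre: z^n = r^n(cos(nθ) + i sin(nθ))
= 3^4(cos(4*315°) + i sin(4*315°))
= 81(cos 180° + i sin 180°)
= -81


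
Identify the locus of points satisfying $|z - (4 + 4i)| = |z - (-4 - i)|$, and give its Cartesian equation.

|z - z1| = |z - z2| means z is equidistant from z1 and z2,
i.e. the perpendicular bisector of the segment from (4, 4) to (-4, -1) (midpoint (0, 3/2)).
With z = x + yi, square both sides:
(x - 4)^2 + (y - 4)^2 = (x - (-4))^2 + (y - (-1))^2
The x^2 and y^2 terms cancel: -16x + (-10)y = 17 - 32 = -15
Simplify: 16x + 10y = 15
Locus: Perpendicular bisector of the segment from (4, 4) to (-4, -1): the line 16x + 10y = 15


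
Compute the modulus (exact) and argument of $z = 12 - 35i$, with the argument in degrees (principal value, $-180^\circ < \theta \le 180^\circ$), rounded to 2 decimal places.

|z| = sqrt(12^2 + (-35)^2) = 37
arg(z) = arctan(b/a) = arctan(-35/12) (quadrant-adjusted) = -71.08°


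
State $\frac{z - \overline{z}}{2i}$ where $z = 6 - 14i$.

z - conjugate(z) = 2bi
(z - conjugate(z))/(2i) = 2bi/(2i) = b = -14


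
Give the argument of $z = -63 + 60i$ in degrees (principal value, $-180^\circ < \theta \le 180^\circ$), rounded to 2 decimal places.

θ = arctan(b/a) = arctan(60/-63) (quadrant-adjusted) = 136.40°


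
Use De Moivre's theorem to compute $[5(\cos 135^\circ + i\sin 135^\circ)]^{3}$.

By De Moivre: z^n = r^n(cos(nθ) + i sin(nθ))
= 5^3(cos(3*135°) + i sin(3*135°))
= 125(cos 45° + i sin 45°)
= 125*sqrt(2)/2 + (125*sqrt(2)/2)i


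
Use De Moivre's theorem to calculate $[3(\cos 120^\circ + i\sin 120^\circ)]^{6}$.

By De Moivre: z^n = r^n(cos(nθ) + i sin(nθ))
= 3^6(cos(6*120°) + i sin(6*120°))
= 729(cos 0° + i sin 0°)
= 729


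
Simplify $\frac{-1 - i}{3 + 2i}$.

Multiply numerator and denominator by conjugate (3 - 2i):
= (-1 - i)(3 - 2i) / (3^2 + 2^2)
= (-5 - i) / 13
= -5/13 - (1/13)i


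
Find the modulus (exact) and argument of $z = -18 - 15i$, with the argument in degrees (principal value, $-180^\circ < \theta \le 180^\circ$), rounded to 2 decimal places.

|z| = sqrt((-18)^2 + (-15)^2) = sqrt(549)
arg(z) = arctan(b/a) = arctan(-15/-18) (quadrant-adjusted) = -140.19°


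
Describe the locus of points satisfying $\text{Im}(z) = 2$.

Im(z) = y where z = x + yi; the equation y = 2 is satisfied by all points with that y-coordinate
Locus: Horizontal line y = 2


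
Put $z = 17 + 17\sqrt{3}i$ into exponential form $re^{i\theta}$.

r = |z| = sqrt((17)^2 + (17*sqrt(3))^2) = sqrt(289 + 867) = sqrt(1156) = 34
θ = arctan(b/a) = arctan(29.4449/17) (quadrant-adjusted) = 60° = π/3
z = 34e^(i*π/3)


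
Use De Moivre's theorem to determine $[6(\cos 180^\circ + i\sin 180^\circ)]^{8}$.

By De Moivre: z^n = r^n(cos(nθ) + i sin(nθ))
= 6^8(cos(8*180°) + i sin(8*180°))
= 1679616(cos 0° + i sin 0°)
= 1679616


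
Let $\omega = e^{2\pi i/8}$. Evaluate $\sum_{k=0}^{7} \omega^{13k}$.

Let ζ = ω^13 = e^(2πi·13/8). Since 8 ∤ 13, ζ ≠ 1.
Sum = Σ_{k=0}^{7} ζ^k = (ζ^8 - 1)/(ζ - 1) = (ω^{13·8} - 1)/(ζ - 1) = (1 - 1)/(ζ - 1) = 0


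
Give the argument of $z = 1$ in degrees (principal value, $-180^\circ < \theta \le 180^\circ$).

b = 0 and a > 0, so z lies on the positive real axis: θ = 0°


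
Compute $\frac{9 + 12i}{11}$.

Divisor is real, so divide each part by 11:
= 9/11 + (12/11)i


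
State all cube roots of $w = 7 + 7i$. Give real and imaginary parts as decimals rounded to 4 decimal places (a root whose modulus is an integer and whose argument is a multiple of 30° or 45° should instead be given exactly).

|w| = sqrt(98) ≈ 9.899495, arg(w) = 45°
Root modulus = sqrt(98)^(1/3) ≈ 2.147193
Root arguments: θ_k = (45° + 360°k)/3 for k = 0, 1, ..., 2
Compute each root as (root modulus)(cos θ_k + i sin θ_k) using full-precision intermediates, then round to 4 decimal places.
Roots: 2.0740 + 0.5557i, -1.5183 + 1.5183i, -0.5557 - 2.0740i


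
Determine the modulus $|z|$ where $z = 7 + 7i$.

|z| = sqrt(a^2 + b^2) = sqrt(7^2 + 7^2) = sqrt(98) = sqrt(98)


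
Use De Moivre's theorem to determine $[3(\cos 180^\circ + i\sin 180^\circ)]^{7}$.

By De Moivre: z^n = r^n(cos(nθ) + i sin(nθ))
= 3^7(cos(7*180°) + i sin(7*180°))
= 2187(cos 180° + i sin 180°)
= -2187


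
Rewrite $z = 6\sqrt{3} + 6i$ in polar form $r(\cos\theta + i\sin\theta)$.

r = |z| = sqrt(a^2 + b^2) = sqrt((6*sqrt(3))^2 + (6)^2) = sqrt(108 + 36) = sqrt(144) = 12
θ = arctan(b/a) = arctan(6/10.3923) (quadrant-adjusted) = 30°
z = 12(cos 30° + i sin 30°)


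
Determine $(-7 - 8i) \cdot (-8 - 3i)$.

(a1*a2 - b1*b2) + (a1*b2 + b1*a2)i
= (56 - 24) + (21 + 64)i
= 32 + 85i


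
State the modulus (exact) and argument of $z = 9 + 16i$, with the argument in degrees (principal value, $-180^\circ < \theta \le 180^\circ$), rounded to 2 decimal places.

|z| = sqrt(9^2 + 16^2) = sqrt(337)
arg(z) = arctan(b/a) = arctan(16/9) (quadrant-adjusted) = 60.64°


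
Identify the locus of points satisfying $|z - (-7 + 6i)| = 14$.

|z - z0| = r describes a circle centered at z0 with radius r
Here z0 = -7 + 6i and r = 14
Locus: Circle centered at (-7, 6) with radius 14


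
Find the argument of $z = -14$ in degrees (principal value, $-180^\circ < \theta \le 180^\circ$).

b = 0 and a < 0, so z lies on the negative real axis: θ = 180°


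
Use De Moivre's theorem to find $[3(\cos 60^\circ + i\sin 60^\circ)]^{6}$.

By De Moivre: z^n = r^n(cos(nθ) + i sin(nθ))
= 3^6(cos(6*60°) + i sin(6*60°))
= 729(cos 0° + i sin 0°)
= 729


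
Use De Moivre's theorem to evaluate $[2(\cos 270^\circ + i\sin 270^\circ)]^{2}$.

By De Moivre: z^n = r^n(cos(nθ) + i sin(nθ))
= 2^2(cos(2*270°) + i sin(2*270°))
= 4(cos 180° + i sin 180°)
= -4


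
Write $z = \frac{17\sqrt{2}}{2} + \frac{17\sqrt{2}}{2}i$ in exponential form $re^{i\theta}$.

r = |z| = sqrt((17*sqrt(2)/2)^2 + (17*sqrt(2)/2)^2) = sqrt(289/2 + 289/2) = sqrt(289) = 17
θ = arctan(b/a) = arctan(12.0208/12.0208) (quadrant-adjusted) = 45° = π/4
z = 17e^(i*π/4)


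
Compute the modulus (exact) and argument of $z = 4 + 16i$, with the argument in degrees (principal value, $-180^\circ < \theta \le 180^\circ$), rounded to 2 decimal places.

|z| = sqrt(4^2 + 16^2) = sqrt(272)
arg(z) = arctan(b/a) = arctan(16/4) (quadrant-adjusted) = 75.96°


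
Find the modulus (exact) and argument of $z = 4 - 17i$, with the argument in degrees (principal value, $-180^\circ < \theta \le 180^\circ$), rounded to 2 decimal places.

|z| = sqrt(4^2 + (-17)^2) = sqrt(305)
arg(z) = arctan(b/a) = arctan(-17/4) (quadrant-adjusted) = -76.76°


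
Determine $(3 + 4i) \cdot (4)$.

(a1*a2 - b1*b2) + (a1*b2 + b1*a2)i
= (12 - 0) + (0 + 16)i
= 12 + 16i


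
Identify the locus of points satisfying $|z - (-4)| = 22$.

|z - z0| = r describes a circle centered at z0 with radius r
Here z0 = -4 and r = 22
Locus: Circle centered at (-4, 0) with radius 22


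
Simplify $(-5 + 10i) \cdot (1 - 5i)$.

(a1*a2 - b1*b2) + (a1*b2 + b1*a2)i
= (-5 - (-50)) + (25 + 10)i
= 45 + 35i


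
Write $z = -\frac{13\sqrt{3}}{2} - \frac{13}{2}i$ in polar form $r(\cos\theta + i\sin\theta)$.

r = |z| = sqrt(a^2 + b^2) = sqrt((-13*sqrt(3)/2)^2 + (-13/2)^2) = sqrt(507/4 + 169/4) = sqrt(169) = 13
θ = arctan(b/a) = arctan(-6.5/-11.2583) (quadrant-adjusted) = 210°
z = 13(cos 210° + i sin 210°)


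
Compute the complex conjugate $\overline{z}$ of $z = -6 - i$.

If z = a + bi, then conjugate(z) = a - bi
conjugate(-6 - i) = -6 + i


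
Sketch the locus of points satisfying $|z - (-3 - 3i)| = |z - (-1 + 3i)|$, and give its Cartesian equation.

|z - z1| = |z - z2| means z is equidistant from z1 and z2,
i.e. the perpendicular bisector of the segment from (-3, -3) to (-1, 3) (midpoint (-2, 0)).
With z = x + yi, square both sides:
(x - (-3))^2 + (y - (-3))^2 = (x - (-1))^2 + (y - 3)^2
The x^2 and y^2 terms cancel: 4x + 12y = 10 - 18 = -8
Simplify: x + 3y = -2
Locus: Perpendicular bisector of the segment from (-3, -3) to (-1, 3): the line x + 3y = -2


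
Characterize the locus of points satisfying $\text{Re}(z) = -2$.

Re(z) = x where z = x + yi; the equation x = -2 is satisfied by all points with that x-coordinate
Locus: Vertical line x = -2


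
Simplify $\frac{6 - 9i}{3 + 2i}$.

Multiply numerator and denominator by conjugate (3 - 2i):
= (6 - 9i)(3 - 2i) / (3^2 + 2^2)
= (-39i) / 13
= -3i


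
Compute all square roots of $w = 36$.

|w| = 36, arg(w) = 0°
Root modulus = 36^(1/2) = 6
Root arguments: θ_k = (0° + 360°k)/2 for k = 0, 1, ..., 1
Roots: 6, -6


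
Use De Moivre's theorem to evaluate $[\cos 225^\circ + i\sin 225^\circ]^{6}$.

By De Moivre: z^n = r^n(cos(nθ) + i sin(nθ))
= 1^6(cos(6*225°) + i sin(6*225°))
= 1(cos 270° + i sin 270°)
= -i


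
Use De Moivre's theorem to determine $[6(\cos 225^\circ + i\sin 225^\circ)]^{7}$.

By De Moivre: z^n = r^n(cos(nθ) + i sin(nθ))
= 6^7(cos(7*225°) + i sin(7*225°))
= 279936(cos 135° + i sin 135°)
= -139968*sqrt(2) + 139968*sqrt(2)i


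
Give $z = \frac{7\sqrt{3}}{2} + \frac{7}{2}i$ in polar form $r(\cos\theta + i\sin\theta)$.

r = |z| = sqrt(a^2 + b^2) = sqrt((7*sqrt(3)/2)^2 + (7/2)^2) = sqrt(147/4 + 49/4) = sqrt(49) = 7
θ = arctan(b/a) = arctan(3.5/6.0622) (quadrant-adjusted) = 30°
z = 7(cos 30° + i sin 30°)


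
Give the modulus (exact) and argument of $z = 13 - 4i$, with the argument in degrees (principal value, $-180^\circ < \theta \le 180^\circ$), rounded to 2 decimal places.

|z| = sqrt(13^2 + (-4)^2) = sqrt(185)
arg(z) = arctan(b/a) = arctan(-4/13) (quadrant-adjusted) = -17.10°


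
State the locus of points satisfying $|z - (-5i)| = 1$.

|z - z0| = r describes a circle centered at z0 with radius r
Here z0 = -5i and r = 1
Locus: Circle centered at (0, -5) with radius 1


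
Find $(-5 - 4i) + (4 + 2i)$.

(-5 + 4) + (-4 + 2)i = -1 - 2i


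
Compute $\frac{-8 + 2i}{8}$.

Divisor is real, so divide each part by 8:
= -1 + (1/4)i


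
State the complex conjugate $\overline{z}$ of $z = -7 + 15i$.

If z = a + bi, then conjugate(z) = a - bi
conjugate(-7 + 15i) = -7 - 15i


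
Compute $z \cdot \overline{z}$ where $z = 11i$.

z * conjugate(z) = |z|^2 = a^2 + b^2
= 0^2 + 11^2 = 121


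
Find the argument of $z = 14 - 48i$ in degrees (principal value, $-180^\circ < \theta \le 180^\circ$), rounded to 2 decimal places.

θ = arctan(b/a) = arctan(-48/14) (quadrant-adjusted) = -73.74°


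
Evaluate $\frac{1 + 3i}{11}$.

Divisor is real, so divide each part by 11:
= 1/11 + (3/11)i


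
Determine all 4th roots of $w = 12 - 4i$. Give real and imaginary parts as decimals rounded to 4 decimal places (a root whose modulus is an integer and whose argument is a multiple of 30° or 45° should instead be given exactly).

|w| = sqrt(160) ≈ 12.649111, arg(w) ≈ 341.565051°
Root modulus = sqrt(160)^(1/4) ≈ 1.885884
Root arguments: θ_k = (arg(w) + 360°k)/4 for k = 0, 1, ..., 3
Compute each root as (root modulus)(cos θ_k + i sin θ_k) using full-precision intermediates, then round to 4 decimal places.
Roots: 0.1515 + 1.8798i, -1.8798 + 0.1515i, -0.1515 - 1.8798i, 1.8798 - 0.1515i


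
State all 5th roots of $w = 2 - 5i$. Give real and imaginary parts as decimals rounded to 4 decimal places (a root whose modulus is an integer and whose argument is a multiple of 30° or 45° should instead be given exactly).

|w| = sqrt(29) ≈ 5.385165, arg(w) ≈ 291.801409°
Root modulus = sqrt(29)^(1/5) ≈ 1.400360
Root arguments: θ_k = (arg(w) + 360°k)/5 for k = 0, 1, ..., 4
Compute each root as (root modulus)(cos θ_k + i sin θ_k) using full-precision intermediates, then round to 4 decimal places.
Roots: 0.7346 + 1.1922i, -0.9069 + 1.0671i, -1.2951 - 0.5327i, 0.1065 - 1.3963i, 1.3609 - 0.3302i


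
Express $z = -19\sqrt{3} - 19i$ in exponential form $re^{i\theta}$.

r = |z| = sqrt((-19*sqrt(3))^2 + (-19)^2) = sqrt(1083 + 361) = sqrt(1444) = 38
θ = arctan(b/a) = arctan(-19/-32.909) (quadrant-adjusted) = 210° = 7π/6
z = 38e^(i*7π/6)


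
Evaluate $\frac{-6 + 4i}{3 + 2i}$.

Multiply numerator and denominator by conjugate (3 - 2i):
= (-6 + 4i)(3 - 2i) / (3^2 + 2^2)
= (-10 + 24i) / 13
= -10/13 + (24/13)i


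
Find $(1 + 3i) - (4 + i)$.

(1 - 4) + (3 - 1)i = -3 + 2i


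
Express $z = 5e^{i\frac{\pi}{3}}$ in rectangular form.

a = r cos θ = 5 * 1/2 = 5/2
b = r sin θ = 5 * sqrt(3)/2 = 5*sqrt(3)/2
z = 5/2 + (5*sqrt(3)/2)i


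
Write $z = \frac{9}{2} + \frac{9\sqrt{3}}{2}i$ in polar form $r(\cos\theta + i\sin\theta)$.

r = |z| = sqrt(a^2 + b^2) = sqrt((9/2)^2 + (9*sqrt(3)/2)^2) = sqrt(81/4 + 243/4) = sqrt(81) = 9
θ = arctan(b/a) = arctan(7.7942/4.5) (quadrant-adjusted) = 60°
z = 9(cos 60° + i sin 60°)


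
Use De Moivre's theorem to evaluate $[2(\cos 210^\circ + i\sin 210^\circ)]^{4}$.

By De Moivre: z^n = r^n(cos(nθ) + i sin(nθ))
= 2^4(cos(4*210°) + i sin(4*210°))
= 16(cos 120° + i sin 120°)
= -8 + 8*sqrt(3)i


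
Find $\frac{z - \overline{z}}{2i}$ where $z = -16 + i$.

z - conjugate(z) = 2bi
(z - conjugate(z))/(2i) = 2bi/(2i) = b = 1


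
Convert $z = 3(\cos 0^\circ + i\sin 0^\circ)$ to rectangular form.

a = r cos θ = 3 * 1 = 3
b = r sin θ = 3 * 0 = 0
z = 3


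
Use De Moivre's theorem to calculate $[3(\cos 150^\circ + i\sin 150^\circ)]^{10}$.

By De Moivre: z^n = r^n(cos(nθ) + i sin(nθ))
= 3^10(cos(10*150°) + i sin(10*150°))
= 59049(cos 60° + i sin 60°)
= 59049/2 + (59049*sqrt(3)/2)i


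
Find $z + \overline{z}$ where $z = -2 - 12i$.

z + conjugate(z) = (a + bi) + (a - bi) = 2a
= 2 * (-2) = -4


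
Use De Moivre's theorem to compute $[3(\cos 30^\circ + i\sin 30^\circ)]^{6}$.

By De Moivre: z^n = r^n(cos(nθ) + i sin(nθ))
= 3^6(cos(6*30°) + i sin(6*30°))
= 729(cos 180° + i sin 180°)
= -729


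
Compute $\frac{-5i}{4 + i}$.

Multiply numerator and denominator by conjugate (4 - i):
= (-5i)(4 - i) / (4^2 + 1^2)
= (-5 - 20i) / 17
= -5/17 - (20/17)i


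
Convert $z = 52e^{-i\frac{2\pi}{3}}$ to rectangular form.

a = r cos θ = 52 * -1/2 = -26
b = r sin θ = 52 * -sqrt(3)/2 = -26*sqrt(3)
z = -26 - 26*sqrt(3)i


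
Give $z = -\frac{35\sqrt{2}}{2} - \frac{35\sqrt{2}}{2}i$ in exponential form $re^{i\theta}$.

r = |z| = sqrt((-35*sqrt(2)/2)^2 + (-35*sqrt(2)/2)^2) = sqrt(1225/2 + 1225/2) = sqrt(1225) = 35
θ = arctan(b/a) = arctan(-24.7487/-24.7487) (quadrant-adjusted) = -135° = -3π/4
z = 35e^(-i*3π/4)


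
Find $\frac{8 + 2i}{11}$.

Divisor is real, so divide each part by 11:
= 8/11 + (2/11)i


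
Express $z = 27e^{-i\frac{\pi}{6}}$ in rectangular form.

a = r cos θ = 27 * sqrt(3)/2 = 27*sqrt(3)/2
b = r sin θ = 27 * -1/2 = -27/2
z = 27*sqrt(3)/2 - (27/2)i


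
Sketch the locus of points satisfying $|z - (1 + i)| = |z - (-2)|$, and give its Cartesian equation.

|z - z1| = |z - z2| means z is equidistant from z1 and z2,
i.e. the perpendicular bisector of the segment from (1, 1) to (-2, 0) (midpoint (-1/2, 1/2)).
With z = x + yi, square both sides:
(x - 1)^2 + (y - 1)^2 = (x - (-2))^2 + (y - 0)^2
The x^2 and y^2 terms cancel: -6x + (-2)y = 4 - 2 = 2
Simplify: 3x + y = -1
Locus: Perpendicular bisector of the segment from (1, 1) to (-2, 0): the line 3x + y = -1


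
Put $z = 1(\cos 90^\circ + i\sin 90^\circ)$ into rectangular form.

a = r cos θ = 1 * 0 = 0
b = r sin θ = 1 * 1 = 1
z = i


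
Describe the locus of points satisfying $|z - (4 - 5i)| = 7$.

|z - z0| = r describes a circle centered at z0 with radius r
Here z0 = 4 - 5i and r = 7
Locus: Circle centered at (4, -5) with radius 7


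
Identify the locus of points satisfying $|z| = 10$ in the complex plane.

|z| = 10 means sqrt(x^2 + y^2) = 10
This is a circle of radius 10 centered at the origin


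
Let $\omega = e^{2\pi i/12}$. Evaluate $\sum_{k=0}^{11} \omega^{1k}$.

Let ζ = ω^1 = e^(2πi·1/12). Since 12 ∤ 1, ζ ≠ 1.
Sum = Σ_{k=0}^{11} ζ^k = (ζ^12 - 1)/(ζ - 1) = (ω^{1·12} - 1)/(ζ - 1) = (1 - 1)/(ζ - 1) = 0


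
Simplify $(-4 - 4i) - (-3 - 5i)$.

(-4 - (-3)) + (-4 - (-5))i = -1 + i


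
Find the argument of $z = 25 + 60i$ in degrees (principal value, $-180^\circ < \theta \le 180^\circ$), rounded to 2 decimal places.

θ = arctan(b/a) = arctan(60/25) (quadrant-adjusted) = 67.38°


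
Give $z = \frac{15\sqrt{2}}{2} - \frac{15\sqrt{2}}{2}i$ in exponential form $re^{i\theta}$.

r = |z| = sqrt((15*sqrt(2)/2)^2 + (-15*sqrt(2)/2)^2) = sqrt(225/2 + 225/2) = sqrt(225) = 15
θ = arctan(b/a) = arctan(-10.6066/10.6066) (quadrant-adjusted) = -45° = -π/4
z = 15e^(-i*π/4)


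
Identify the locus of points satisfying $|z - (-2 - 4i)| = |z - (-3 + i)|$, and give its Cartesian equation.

|z - z1| = |z - z2| means z is equidistant from z1 and z2,
i.e. the perpendicular bisector of the segment from (-2, -4) to (-3, 1) (midpoint (-5/2, -3/2)).
With z = x + yi, square both sides:
(x - (-2))^2 + (y - (-4))^2 = (x - (-3))^2 + (y - 1)^2
The x^2 and y^2 terms cancel: -2x + 10y = 10 - 20 = -10
Simplify: x - 5y = 5
Locus: Perpendicular bisector of the segment from (-2, -4) to (-3, 1): the line x - 5y = 5


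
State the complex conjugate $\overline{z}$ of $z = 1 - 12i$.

If z = a + bi, then conjugate(z) = a - bi
conjugate(1 - 12i) = 1 + 12i


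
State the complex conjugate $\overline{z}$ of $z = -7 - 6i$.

If z = a + bi, then conjugate(z) = a - bi
conjugate(-7 - 6i) = -7 + 6i


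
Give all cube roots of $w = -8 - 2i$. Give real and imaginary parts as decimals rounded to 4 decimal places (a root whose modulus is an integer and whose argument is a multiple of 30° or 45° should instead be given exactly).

|w| = sqrt(68) ≈ 8.246211, arg(w) ≈ 194.036243°
Root modulus = sqrt(68)^(1/3) ≈ 2.020311
Root arguments: θ_k = (arg(w) + 360°k)/3 for k = 0, 1, ..., 2
Compute each root as (root modulus)(cos θ_k + i sin θ_k) using full-precision intermediates, then round to 4 decimal places.
Roots: 0.8641 + 1.8262i, -2.0136 - 0.1648i, 1.1495 - 1.6614i


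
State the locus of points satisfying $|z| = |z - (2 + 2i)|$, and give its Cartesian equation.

|z - z1| = |z - z2| means z is equidistant from z1 and z2,
i.e. the perpendicular bisector of the segment from (0, 0) to (2, 2) (midpoint (1, 1)).
With z = x + yi, square both sides:
(x - 0)^2 + (y - 0)^2 = (x - 2)^2 + (y - 2)^2
The x^2 and y^2 terms cancel: 4x + 4y = 8 - 0 = 8
Simplify: x + y = 2
Locus: Perpendicular bisector of the segment from (0, 0) to (2, 2): the line x + y = 2


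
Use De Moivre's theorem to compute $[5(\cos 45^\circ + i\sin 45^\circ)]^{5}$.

By De Moivre: z^n = r^n(cos(nθ) + i sin(nθ))
= 5^5(cos(5*45°) + i sin(5*45°))
= 3125(cos 225° + i sin 225°)
= -3125*sqrt(2)/2 - (3125*sqrt(2)/2)i


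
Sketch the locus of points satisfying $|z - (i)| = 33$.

|z - z0| = r describes a circle centered at z0 with radius r
Here z0 = i and r = 33
Locus: Circle centered at (0, 1) with radius 33


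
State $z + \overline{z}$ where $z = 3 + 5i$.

z + conjugate(z) = (a + bi) + (a - bi) = 2a
= 2 * 3 = 6


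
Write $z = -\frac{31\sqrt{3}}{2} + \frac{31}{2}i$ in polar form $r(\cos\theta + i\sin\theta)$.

r = |z| = sqrt(a^2 + b^2) = sqrt((-31*sqrt(3)/2)^2 + (31/2)^2) = sqrt(2883/4 + 961/4) = sqrt(961) = 31
θ = arctan(b/a) = arctan(15.5/-26.8468) (quadrant-adjusted) = 150°
z = 31(cos 150° + i sin 150°)


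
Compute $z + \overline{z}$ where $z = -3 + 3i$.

z + conjugate(z) = (a + bi) + (a - bi) = 2a
= 2 * (-3) = -6


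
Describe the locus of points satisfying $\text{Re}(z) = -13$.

Re(z) = x where z = x + yi; the equation x = -13 is satisfied by all points with that x-coordinate
Locus: Vertical line x = -13


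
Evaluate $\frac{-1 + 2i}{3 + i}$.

Multiply numerator and denominator by conjugate (3 - i):
= (-1 + 2i)(3 - i) / (3^2 + 1^2)
= (-1 + 7i) / 10
= -1/10 + (7/10)i


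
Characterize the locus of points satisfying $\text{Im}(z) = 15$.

Im(z) = y where z = x + yi; the equation y = 15 is satisfied by all points with that y-coordinate
Locus: Horizontal line y = 15


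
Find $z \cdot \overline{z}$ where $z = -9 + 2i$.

z * conjugate(z) = |z|^2 = a^2 + b^2
= (-9)^2 + 2^2 = 85


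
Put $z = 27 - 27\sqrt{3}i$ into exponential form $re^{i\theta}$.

r = |z| = sqrt((27)^2 + (-27*sqrt(3))^2) = sqrt(729 + 2187) = sqrt(2916) = 54
θ = arctan(b/a) = arctan(-46.7654/27) (quadrant-adjusted) = -60° = -π/3
z = 54e^(-i*π/3)


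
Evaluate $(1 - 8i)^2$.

(a + bi)^2 = a^2 - b^2 + 2abi
= 1^2 - (-8)^2 + 2*1*(-8)i
= -63 - 16i


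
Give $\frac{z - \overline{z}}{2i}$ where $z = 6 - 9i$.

z - conjugate(z) = 2bi
(z - conjugate(z))/(2i) = 2bi/(2i) = b = -9


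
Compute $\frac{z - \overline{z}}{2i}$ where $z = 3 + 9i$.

z - conjugate(z) = 2bi
(z - conjugate(z))/(2i) = 2bi/(2i) = b = 9


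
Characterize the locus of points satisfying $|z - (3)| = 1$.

|z - z0| = r describes a circle centered at z0 with radius r
Here z0 = 3 and r = 1
Locus: Circle centered at (3, 0) with radius 1


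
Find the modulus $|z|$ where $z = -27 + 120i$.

|z| = sqrt(a^2 + b^2) = sqrt((-27)^2 + 120^2) = sqrt(15129) = 123


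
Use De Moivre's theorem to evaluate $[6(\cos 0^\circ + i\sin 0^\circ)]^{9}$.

By De Moivre: z^n = r^n(cos(nθ) + i sin(nθ))
= 6^9(cos(9*0°) + i sin(9*0°))
= 10077696(cos 0° + i sin 0°)
= 10077696


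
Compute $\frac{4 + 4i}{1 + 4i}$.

Multiply numerator and denominator by conjugate (1 - 4i):
= (4 + 4i)(1 - 4i) / (1^2 + 4^2)
= (20 - 12i) / 17
= 20/17 - (12/17)i


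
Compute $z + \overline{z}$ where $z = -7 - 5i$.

z + conjugate(z) = (a + bi) + (a - bi) = 2a
= 2 * (-7) = -14


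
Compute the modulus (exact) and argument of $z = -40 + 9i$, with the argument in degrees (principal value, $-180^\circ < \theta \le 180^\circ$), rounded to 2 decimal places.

|z| = sqrt((-40)^2 + 9^2) = 41
arg(z) = arctan(b/a) = arctan(9/-40) (quadrant-adjusted) = 167.32°


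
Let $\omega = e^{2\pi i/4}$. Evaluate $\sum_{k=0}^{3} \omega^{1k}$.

Let ζ = ω^1 = e^(2πi·1/4). Since 4 ∤ 1, ζ ≠ 1.
Sum = Σ_{k=0}^{3} ζ^k = (ζ^4 - 1)/(ζ - 1) = (ω^{1·4} - 1)/(ζ - 1) = (1 - 1)/(ζ - 1) = 0


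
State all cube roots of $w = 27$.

|w| = 27, arg(w) = 0°
Root modulus = 27^(1/3) = 3
Root arguments: θ_k = (0° + 360°k)/3 for k = 0, 1, ..., 2
Roots: 3, -3/2 + (3*sqrt(3)/2)i, -3/2 - (3*sqrt(3)/2)i


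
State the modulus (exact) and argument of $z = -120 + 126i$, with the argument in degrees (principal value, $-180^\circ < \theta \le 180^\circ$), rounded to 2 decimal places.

|z| = sqrt((-120)^2 + 126^2) = 174
arg(z) = arctan(b/a) = arctan(126/-120) (quadrant-adjusted) = 133.60°


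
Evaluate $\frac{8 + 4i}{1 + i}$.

Multiply numerator and denominator by conjugate (1 - i):
= (8 + 4i)(1 - i) / (1^2 + 1^2)
= (12 - 4i) / 2
= 6 - 2i


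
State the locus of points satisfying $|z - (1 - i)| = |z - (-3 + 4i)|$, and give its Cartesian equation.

|z - z1| = |z - z2| means z is equidistant from z1 and z2,
i.e. the perpendicular bisector of the segment from (1, -1) to (-3, 4) (midpoint (-1, 3/2)).
With z = x + yi, square both sides:
(x - 1)^2 + (y - (-1))^2 = (x - (-3))^2 + (y - 4)^2
The x^2 and y^2 terms cancel: -8x + 10y = 25 - 2 = 23
Simplify: 8x - 10y = -23
Locus: Perpendicular bisector of the segment from (1, -1) to (-3, 4): the line 8x - 10y = -23


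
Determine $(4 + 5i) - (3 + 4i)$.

(4 - 3) + (5 - 4)i = 1 + i


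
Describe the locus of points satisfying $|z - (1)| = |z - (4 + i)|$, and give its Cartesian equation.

|z - z1| = |z - z2| means z is equidistant from z1 and z2,
i.e. the perpendicular bisector of the segment from (1, 0) to (4, 1) (midpoint (5/2, 1/2)).
With z = x + yi, square both sides:
(x - 1)^2 + (y - 0)^2 = (x - 4)^2 + (y - 1)^2
The x^2 and y^2 terms cancel: 6x + 2y = 17 - 1 = 16
Simplify: 3x + y = 8
Locus: Perpendicular bisector of the segment from (1, 0) to (4, 1): the line 3x + y = 8


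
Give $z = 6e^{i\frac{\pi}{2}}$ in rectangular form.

a = r cos θ = 6 * 0 = 0
b = r sin θ = 6 * 1 = 6
z = 6i


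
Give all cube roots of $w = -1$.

|w| = 1, arg(w) = 180°
Root modulus = 1^(1/3) = 1
Root arguments: θ_k = (180° + 360°k)/3 for k = 0, 1, ..., 2
Roots: 1/2 + (sqrt(3)/2)i, -1, 1/2 - (sqrt(3)/2)i


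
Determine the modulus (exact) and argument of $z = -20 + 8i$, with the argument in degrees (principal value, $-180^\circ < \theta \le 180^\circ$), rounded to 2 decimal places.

|z| = sqrt((-20)^2 + 8^2) = sqrt(464)
arg(z) = arctan(b/a) = arctan(8/-20) (quadrant-adjusted) = 158.20°


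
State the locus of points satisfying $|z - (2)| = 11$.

|z - z0| = r describes a circle centered at z0 with radius r
Here z0 = 2 and r = 11
Locus: Circle centered at (2, 0) with radius 11


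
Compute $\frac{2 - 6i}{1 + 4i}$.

Multiply numerator and denominator by conjugate (1 - 4i):
= (2 - 6i)(1 - 4i) / (1^2 + 4^2)
= (-22 - 14i) / 17
= -22/17 - (14/17)i


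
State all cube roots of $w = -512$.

|w| = 512, arg(w) = 180°
Root modulus = 512^(1/3) = 8
Root arguments: θ_k = (180° + 360°k)/3 for k = 0, 1, ..., 2
Roots: 4 + 4*sqrt(3)i, -8, 4 - 4*sqrt(3)i


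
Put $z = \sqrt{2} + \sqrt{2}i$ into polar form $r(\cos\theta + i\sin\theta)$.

r = |z| = sqrt(a^2 + b^2) = sqrt((sqrt(2))^2 + (sqrt(2))^2) = sqrt(2 + 2) = sqrt(4) = 2
θ = arctan(b/a) = arctan(1.4142/1.4142) (quadrant-adjusted) = 45°
z = 2(cos 45° + i sin 45°)


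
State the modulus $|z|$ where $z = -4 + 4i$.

|z| = sqrt(a^2 + b^2) = sqrt((-4)^2 + 4^2) = sqrt(32) = sqrt(32)


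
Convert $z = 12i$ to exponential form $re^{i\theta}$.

r = |z| = sqrt((0)^2 + (12)^2) = sqrt(0 + 144) = sqrt(144) = 12
a = 0 and b > 0, so z lies on the positive imaginary axis: θ = 90° = π/2
z = 12e^(i*π/2)


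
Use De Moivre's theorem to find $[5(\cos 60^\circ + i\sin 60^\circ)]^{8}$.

By De Moivre: z^n = r^n(cos(nθ) + i sin(nθ))
= 5^8(cos(8*60°) + i sin(8*60°))
= 390625(cos 120° + i sin 120°)
= -390625/2 + (390625*sqrt(3)/2)i


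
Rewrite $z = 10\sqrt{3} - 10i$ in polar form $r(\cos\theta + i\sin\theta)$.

r = |z| = sqrt(a^2 + b^2) = sqrt((10*sqrt(3))^2 + (-10)^2) = sqrt(300 + 100) = sqrt(400) = 20
θ = arctan(b/a) = arctan(-10/17.3205) (quadrant-adjusted) = 330°
z = 20(cos 330° + i sin 330°)


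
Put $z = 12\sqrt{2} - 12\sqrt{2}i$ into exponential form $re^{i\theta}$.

r = |z| = sqrt((12*sqrt(2))^2 + (-12*sqrt(2))^2) = sqrt(288 + 288) = sqrt(576) = 24
θ = arctan(b/a) = arctan(-16.9706/16.9706) (quadrant-adjusted) = -45° = -π/4
z = 24e^(-i*π/4)


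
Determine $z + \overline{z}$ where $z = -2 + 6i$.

z + conjugate(z) = (a + bi) + (a - bi) = 2a
= 2 * (-2) = -4


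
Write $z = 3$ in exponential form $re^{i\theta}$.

r = |z| = sqrt((3)^2 + (0)^2) = sqrt(9 + 0) = sqrt(9) = 3
b = 0 and a > 0, so z lies on the positive real axis: θ = 0
z = 3e^(i*0) = 3


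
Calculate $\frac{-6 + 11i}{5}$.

Divisor is real, so divide each part by 5:
= -6/5 + (11/5)i


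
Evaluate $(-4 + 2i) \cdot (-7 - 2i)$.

(a1*a2 - b1*b2) + (a1*b2 + b1*a2)i
= (28 - (-4)) + (8 + (-14))i
= 32 - 6i


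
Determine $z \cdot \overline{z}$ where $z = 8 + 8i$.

z * conjugate(z) = |z|^2 = a^2 + b^2
= 8^2 + 8^2 = 128


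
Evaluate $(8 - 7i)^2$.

(a + bi)^2 = a^2 - b^2 + 2abi
= 8^2 - (-7)^2 + 2*8*(-7)i
= 15 - 112i


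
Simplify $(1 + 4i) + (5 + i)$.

(1 + 5) + (4 + 1)i = 6 + 5i


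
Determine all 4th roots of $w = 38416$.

|w| = 38416, arg(w) = 0°
Root modulus = 38416^(1/4) = 14
Root arguments: θ_k = (0° + 360°k)/4 for k = 0, 1, ..., 3
Roots: 14, 14i, -14, -14i


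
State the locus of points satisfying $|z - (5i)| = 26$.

|z - z0| = r describes a circle centered at z0 with radius r
Here z0 = 5i and r = 26
Locus: Circle centered at (0, 5) with radius 26


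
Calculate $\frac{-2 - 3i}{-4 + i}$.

Multiply numerator and denominator by conjugate (-4 - i):
= (-2 - 3i)(-4 - i) / ((-4)^2 + 1^2)
= (5 + 14i) / 17
= 5/17 + (14/17)i


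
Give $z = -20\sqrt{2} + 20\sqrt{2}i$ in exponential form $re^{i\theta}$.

r = |z| = sqrt((-20*sqrt(2))^2 + (20*sqrt(2))^2) = sqrt(800 + 800) = sqrt(1600) = 40
θ = arctan(b/a) = arctan(28.2843/-28.2843) (quadrant-adjusted) = 135° = 3π/4
z = 40e^(i*3π/4)


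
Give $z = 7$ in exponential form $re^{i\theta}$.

r = |z| = sqrt((7)^2 + (0)^2) = sqrt(49 + 0) = sqrt(49) = 7
b = 0 and a > 0, so z lies on the positive real axis: θ = 0
z = 7e^(i*0) = 7


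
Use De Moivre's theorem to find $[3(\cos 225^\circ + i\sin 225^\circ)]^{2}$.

By De Moivre: z^n = r^n(cos(nθ) + i sin(nθ))
= 3^2(cos(2*225°) + i sin(2*225°))
= 9(cos 90° + i sin 90°)
= 9i


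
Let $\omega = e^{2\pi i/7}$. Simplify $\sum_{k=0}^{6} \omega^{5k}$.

Let ζ = ω^5 = e^(2πi·5/7). Since 7 ∤ 5, ζ ≠ 1.
Sum = Σ_{k=0}^{6} ζ^k = (ζ^7 - 1)/(ζ - 1) = (ω^{5·7} - 1)/(ζ - 1) = (1 - 1)/(ζ - 1) = 0


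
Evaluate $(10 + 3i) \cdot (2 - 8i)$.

(a1*a2 - b1*b2) + (a1*b2 + b1*a2)i
= (20 - (-24)) + (-80 + 6)i
= 44 - 74i


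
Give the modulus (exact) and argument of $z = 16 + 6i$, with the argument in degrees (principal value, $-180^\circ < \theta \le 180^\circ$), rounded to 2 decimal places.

|z| = sqrt(16^2 + 6^2) = sqrt(292)
arg(z) = arctan(b/a) = arctan(6/16) (quadrant-adjusted) = 20.56°


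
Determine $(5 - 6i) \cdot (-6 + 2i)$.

(a1*a2 - b1*b2) + (a1*b2 + b1*a2)i
= (-30 - (-12)) + (10 + 36)i
= -18 + 46i


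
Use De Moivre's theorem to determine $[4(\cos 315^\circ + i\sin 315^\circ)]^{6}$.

By De Moivre: z^n = r^n(cos(nθ) + i sin(nθ))
= 4^6(cos(6*315°) + i sin(6*315°))
= 4096(cos 90° + i sin 90°)
= 4096i


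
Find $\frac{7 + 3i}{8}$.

Divisor is real, so divide each part by 8:
= 7/8 + (3/8)i


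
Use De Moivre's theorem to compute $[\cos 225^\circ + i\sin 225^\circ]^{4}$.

By De Moivre: z^n = r^n(cos(nθ) + i sin(nθ))
= 1^4(cos(4*225°) + i sin(4*225°))
= 1(cos 180° + i sin 180°)
= -1


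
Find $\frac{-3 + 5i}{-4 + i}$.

Multiply numerator and denominator by conjugate (-4 - i):
= (-3 + 5i)(-4 - i) / ((-4)^2 + 1^2)
= (17 - 17i) / 17
= 1 - i


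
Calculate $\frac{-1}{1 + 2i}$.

Multiply numerator and denominator by conjugate (1 - 2i):
= (-1)(1 - 2i) / (1^2 + 2^2)
= (-1 + 2i) / 5
= -1/5 + (2/5)i


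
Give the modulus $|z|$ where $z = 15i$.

|z| = sqrt(a^2 + b^2) = sqrt(0^2 + 15^2) = sqrt(225) = 15


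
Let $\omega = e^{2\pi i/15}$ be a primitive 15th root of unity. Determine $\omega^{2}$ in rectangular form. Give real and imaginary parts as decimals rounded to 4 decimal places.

ω^2 = e^(2πi·2/15) = e^(i·4π/15)
= cos(4π/15) + i sin(4π/15)
= 0.6691 + 0.7431i


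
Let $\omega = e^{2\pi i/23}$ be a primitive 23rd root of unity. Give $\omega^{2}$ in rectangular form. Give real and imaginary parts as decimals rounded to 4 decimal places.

ω^2 = e^(2πi·2/23) = e^(i·4π/23)
= cos(4π/23) + i sin(4π/23)
= 0.8544 + 0.5196i


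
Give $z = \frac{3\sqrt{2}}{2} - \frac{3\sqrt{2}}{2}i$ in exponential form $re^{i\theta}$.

r = |z| = sqrt((3*sqrt(2)/2)^2 + (-3*sqrt(2)/2)^2) = sqrt(9/2 + 9/2) = sqrt(9) = 3
θ = arctan(b/a) = arctan(-2.1213/2.1213) (quadrant-adjusted) = -45° = -π/4
z = 3e^(-i*π/4)


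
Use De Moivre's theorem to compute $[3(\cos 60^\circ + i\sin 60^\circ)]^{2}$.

By De Moivre: z^n = r^n(cos(nθ) + i sin(nθ))
= 3^2(cos(2*60°) + i sin(2*60°))
= 9(cos 120° + i sin 120°)
= -9/2 + (9*sqrt(3)/2)i


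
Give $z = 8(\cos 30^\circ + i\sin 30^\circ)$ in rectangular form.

a = r cos θ = 8 * sqrt(3)/2 = 4*sqrt(3)
b = r sin θ = 8 * 1/2 = 4
z = 4*sqrt(3) + 4i


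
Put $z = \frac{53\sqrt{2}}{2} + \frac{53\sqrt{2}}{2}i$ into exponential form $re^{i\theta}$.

r = |z| = sqrt((53*sqrt(2)/2)^2 + (53*sqrt(2)/2)^2) = sqrt(2809/2 + 2809/2) = sqrt(2809) = 53
θ = arctan(b/a) = arctan(37.4767/37.4767) (quadrant-adjusted) = 45° = π/4
z = 53e^(i*π/4)


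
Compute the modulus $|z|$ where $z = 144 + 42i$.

|z| = sqrt(a^2 + b^2) = sqrt(144^2 + 42^2) = sqrt(22500) = 150


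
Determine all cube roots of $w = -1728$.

|w| = 1728, arg(w) = 180°
Root modulus = 1728^(1/3) = 12
Root arguments: θ_k = (180° + 360°k)/3 for k = 0, 1, ..., 2
Roots: 6 + 6*sqrt(3)i, -12, 6 - 6*sqrt(3)i


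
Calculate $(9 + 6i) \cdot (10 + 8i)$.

(a1*a2 - b1*b2) + (a1*b2 + b1*a2)i
= (90 - 48) + (72 + 60)i
= 42 + 132i


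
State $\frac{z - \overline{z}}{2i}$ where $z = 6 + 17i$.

z - conjugate(z) = 2bi
(z - conjugate(z))/(2i) = 2bi/(2i) = b = 17


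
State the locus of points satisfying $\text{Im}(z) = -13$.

Im(z) = y where z = x + yi; the equation y = -13 is satisfied by all points with that y-coordinate
Locus: Horizontal line y = -13


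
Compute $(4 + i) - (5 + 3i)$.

(4 - 5) + (1 - 3)i = -1 - 2i


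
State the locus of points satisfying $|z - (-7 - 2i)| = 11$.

|z - z0| = r describes a circle centered at z0 with radius r
Here z0 = -7 - 2i and r = 11
Locus: Circle centered at (-7, -2) with radius 11


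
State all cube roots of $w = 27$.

|w| = 27, arg(w) = 0°
Root modulus = 27^(1/3) = 3
Root arguments: θ_k = (0° + 360°k)/3 for k = 0, 1, ..., 2
Roots: 3, -3/2 + (3*sqrt(3)/2)i, -3/2 - (3*sqrt(3)/2)i


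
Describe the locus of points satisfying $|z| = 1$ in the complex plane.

|z| = 1 means sqrt(x^2 + y^2) = 1
This is a circle of radius 1 centered at the origin


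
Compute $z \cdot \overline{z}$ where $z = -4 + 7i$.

z * conjugate(z) = |z|^2 = a^2 + b^2
= (-4)^2 + 7^2 = 65


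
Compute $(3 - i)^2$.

(a + bi)^2 = a^2 - b^2 + 2abi
= 3^2 - (-1)^2 + 2*3*(-1)i
= 8 - 6i


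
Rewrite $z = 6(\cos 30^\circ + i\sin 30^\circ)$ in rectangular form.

a = r cos θ = 6 * sqrt(3)/2 = 3*sqrt(3)
b = r sin θ = 6 * 1/2 = 3
z = 3*sqrt(3) + 3i


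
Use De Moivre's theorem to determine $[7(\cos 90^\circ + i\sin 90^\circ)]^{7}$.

By De Moivre: z^n = r^n(cos(nθ) + i sin(nθ))
= 7^7(cos(7*90°) + i sin(7*90°))
= 823543(cos 270° + i sin 270°)
= -823543i


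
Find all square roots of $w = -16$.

|w| = 16, arg(w) = 180°
Root modulus = 16^(1/2) = 4
Root arguments: θ_k = (180° + 360°k)/2 for k = 0, 1, ..., 1
Roots: 4i, -4i


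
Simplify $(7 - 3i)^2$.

(a + bi)^2 = a^2 - b^2 + 2abi
= 7^2 - (-3)^2 + 2*7*(-3)i
= 40 - 42i


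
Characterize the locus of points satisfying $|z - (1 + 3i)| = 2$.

|z - z0| = r describes a circle centered at z0 with radius r
Here z0 = 1 + 3i and r = 2
Locus: Circle centered at (1, 3) with radius 2


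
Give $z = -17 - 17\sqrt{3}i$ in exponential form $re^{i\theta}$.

r = |z| = sqrt((-17)^2 + (-17*sqrt(3))^2) = sqrt(289 + 867) = sqrt(1156) = 34
θ = arctan(b/a) = arctan(-29.4449/-17) (quadrant-adjusted) = -120° = -2π/3
z = 34e^(-i*2π/3)


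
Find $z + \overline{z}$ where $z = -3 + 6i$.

z + conjugate(z) = (a + bi) + (a - bi) = 2a
= 2 * (-3) = -6


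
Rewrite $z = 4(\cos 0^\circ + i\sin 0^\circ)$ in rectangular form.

a = r cos θ = 4 * 1 = 4
b = r sin θ = 4 * 0 = 0
z = 4


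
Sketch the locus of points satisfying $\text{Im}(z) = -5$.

Im(z) = y where z = x + yi; the equation y = -5 is satisfied by all points with that y-coordinate
Locus: Horizontal line y = -5


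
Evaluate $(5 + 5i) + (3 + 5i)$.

(5 + 3) + (5 + 5)i = 8 + 10i


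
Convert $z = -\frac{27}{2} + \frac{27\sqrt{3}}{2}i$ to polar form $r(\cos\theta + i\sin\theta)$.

r = |z| = sqrt(a^2 + b^2) = sqrt((-27/2)^2 + (27*sqrt(3)/2)^2) = sqrt(729/4 + 2187/4) = sqrt(729) = 27
θ = arctan(b/a) = arctan(23.3827/-13.5) (quadrant-adjusted) = 120°
z = 27(cos 120° + i sin 120°)


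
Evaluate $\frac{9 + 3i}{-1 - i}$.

Multiply numerator and denominator by conjugate (-1 + i):
= (9 + 3i)(-1 + i) / ((-1)^2 + (-1)^2)
= (-12 + 6i) / 2
= -6 + 3i


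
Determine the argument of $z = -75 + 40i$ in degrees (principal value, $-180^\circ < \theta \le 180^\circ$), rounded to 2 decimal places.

θ = arctan(b/a) = arctan(40/-75) (quadrant-adjusted) = 151.93°


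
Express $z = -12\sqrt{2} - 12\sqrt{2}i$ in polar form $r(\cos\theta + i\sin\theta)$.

r = |z| = sqrt(a^2 + b^2) = sqrt((-12*sqrt(2))^2 + (-12*sqrt(2))^2) = sqrt(288 + 288) = sqrt(576) = 24
θ = arctan(b/a) = arctan(-16.9706/-16.9706) (quadrant-adjusted) = 225°
z = 24(cos 225° + i sin 225°)


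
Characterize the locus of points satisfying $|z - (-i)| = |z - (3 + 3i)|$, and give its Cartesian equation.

|z - z1| = |z - z2| means z is equidistant from z1 and z2,
i.e. the perpendicular bisector of the segment from (0, -1) to (3, 3) (midpoint (3/2, 1)).
With z = x + yi, square both sides:
(x - 0)^2 + (y - (-1))^2 = (x - 3)^2 + (y - 3)^2
The x^2 and y^2 terms cancel: 6x + 8y = 18 - 1 = 17
Simplify: 6x + 8y = 17
Locus: Perpendicular bisector of the segment from (0, -1) to (3, 3): the line 6x + 8y = 17


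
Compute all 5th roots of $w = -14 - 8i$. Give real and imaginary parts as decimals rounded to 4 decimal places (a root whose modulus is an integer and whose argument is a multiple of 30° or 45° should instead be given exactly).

|w| = sqrt(260) ≈ 16.124515, arg(w) ≈ 209.744881°
Root modulus = sqrt(260)^(1/5) ≈ 1.743803
Root arguments: θ_k = (arg(w) + 360°k)/5 for k = 0, 1, ..., 4
Compute each root as (root modulus)(cos θ_k + i sin θ_k) using full-precision intermediates, then round to 4 decimal places.
Roots: 1.2969 + 1.1657i, -0.7078 + 1.5937i, -1.7344 - 0.1807i, -0.3641 - 1.7054i, 1.5094 - 0.8732i


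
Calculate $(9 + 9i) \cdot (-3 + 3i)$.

(a1*a2 - b1*b2) + (a1*b2 + b1*a2)i
= (-27 - 27) + (27 + (-27))i
= -54


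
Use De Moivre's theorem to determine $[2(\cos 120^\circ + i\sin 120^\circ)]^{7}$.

By De Moivre: z^n = r^n(cos(nθ) + i sin(nθ))
= 2^7(cos(7*120°) + i sin(7*120°))
= 128(cos 120° + i sin 120°)
= -64 + 64*sqrt(3)i


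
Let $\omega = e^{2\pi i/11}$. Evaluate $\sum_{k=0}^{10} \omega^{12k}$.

Let ζ = ω^12 = e^(2πi·12/11). Since 11 ∤ 12, ζ ≠ 1.
Sum = Σ_{k=0}^{10} ζ^k = (ζ^11 - 1)/(ζ - 1) = (ω^{12·11} - 1)/(ζ - 1) = (1 - 1)/(ζ - 1) = 0


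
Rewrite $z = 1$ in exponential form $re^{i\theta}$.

r = |z| = sqrt((1)^2 + (0)^2) = sqrt(1 + 0) = sqrt(1) = 1
b = 0 and a > 0, so z lies on the positive real axis: θ = 0
z = 1e^(i*0) = 1


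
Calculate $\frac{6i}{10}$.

Divisor is real, so divide each part by 10:
= 0 + (3/5)i


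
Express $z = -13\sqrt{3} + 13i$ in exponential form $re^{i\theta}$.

r = |z| = sqrt((-13*sqrt(3))^2 + (13)^2) = sqrt(507 + 169) = sqrt(676) = 26
θ = arctan(b/a) = arctan(13/-22.5167) (quadrant-adjusted) = 150° = 5π/6
z = 26e^(i*5π/6)
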